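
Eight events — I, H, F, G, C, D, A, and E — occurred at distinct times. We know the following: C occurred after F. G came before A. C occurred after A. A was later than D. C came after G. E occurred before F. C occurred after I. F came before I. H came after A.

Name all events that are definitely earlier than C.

A, D, E, F, G, I

Directly stated before C: A, F, G, and I.
D reaches C via D → A → C.
E reaches C via E → F → C.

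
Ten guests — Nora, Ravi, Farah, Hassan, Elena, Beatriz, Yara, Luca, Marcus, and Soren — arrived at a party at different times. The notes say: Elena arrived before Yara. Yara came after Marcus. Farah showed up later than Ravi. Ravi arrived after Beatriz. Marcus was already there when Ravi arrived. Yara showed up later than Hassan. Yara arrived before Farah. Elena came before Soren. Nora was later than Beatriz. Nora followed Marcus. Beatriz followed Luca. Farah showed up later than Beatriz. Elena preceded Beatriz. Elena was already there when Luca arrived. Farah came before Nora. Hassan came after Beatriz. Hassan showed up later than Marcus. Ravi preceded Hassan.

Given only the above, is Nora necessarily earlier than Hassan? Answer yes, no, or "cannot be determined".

Tracing the constraints gives Hassan → Yara → Farah → Nora, so Hassan must come before Nora.
That means Nora cannot be before Hassan.

no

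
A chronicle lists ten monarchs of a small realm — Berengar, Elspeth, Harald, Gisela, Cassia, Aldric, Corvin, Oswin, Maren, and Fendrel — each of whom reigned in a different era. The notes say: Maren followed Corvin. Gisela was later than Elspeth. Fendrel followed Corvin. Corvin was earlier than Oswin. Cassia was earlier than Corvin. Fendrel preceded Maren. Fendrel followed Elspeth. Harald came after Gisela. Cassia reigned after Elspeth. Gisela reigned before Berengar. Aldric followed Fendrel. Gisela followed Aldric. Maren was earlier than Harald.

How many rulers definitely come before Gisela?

Directly stated before Gisela: Aldric and Elspeth.
Cassia reaches Gisela via Cassia → Corvin → Fendrel → Aldric → Gisela.
Corvin reaches Gisela via Corvin → Fendrel → Aldric → Gisela.
Fendrel reaches Gisela via Fendrel → Aldric → Gisela.
That's Aldric, Cassia, Corvin, Elspeth, and Fendrel — 5 in all.

5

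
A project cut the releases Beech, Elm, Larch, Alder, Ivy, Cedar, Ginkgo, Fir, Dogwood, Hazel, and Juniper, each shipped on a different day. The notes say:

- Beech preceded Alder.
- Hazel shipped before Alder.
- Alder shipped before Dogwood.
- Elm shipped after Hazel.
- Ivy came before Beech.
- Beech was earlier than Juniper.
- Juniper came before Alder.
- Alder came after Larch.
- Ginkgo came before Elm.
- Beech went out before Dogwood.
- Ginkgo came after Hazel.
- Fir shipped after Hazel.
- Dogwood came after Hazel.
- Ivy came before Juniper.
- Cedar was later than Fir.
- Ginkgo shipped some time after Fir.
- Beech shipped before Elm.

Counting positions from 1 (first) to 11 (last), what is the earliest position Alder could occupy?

Beech, Hazel, Ivy, Juniper, and Larch must all come before Alder — 5 forced predecessors.
Nothing else is forced ahead of Alder, so its earliest slot is position 5 + 1 = 6.

6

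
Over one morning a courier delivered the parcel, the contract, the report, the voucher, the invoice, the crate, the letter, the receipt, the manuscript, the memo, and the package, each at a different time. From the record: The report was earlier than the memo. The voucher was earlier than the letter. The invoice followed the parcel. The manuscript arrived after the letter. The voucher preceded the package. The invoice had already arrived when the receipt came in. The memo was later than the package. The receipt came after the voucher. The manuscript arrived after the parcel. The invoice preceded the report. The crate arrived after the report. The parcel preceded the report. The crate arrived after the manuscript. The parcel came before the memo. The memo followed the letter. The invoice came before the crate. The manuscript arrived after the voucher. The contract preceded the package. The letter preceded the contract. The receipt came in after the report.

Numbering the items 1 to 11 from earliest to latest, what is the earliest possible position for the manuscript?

The letter, the parcel, and the voucher must all come before the manuscript — 3 forced predecessors.
Nothing else is forced ahead of the manuscript, so its earliest slot is position 3 + 1 = 4.

4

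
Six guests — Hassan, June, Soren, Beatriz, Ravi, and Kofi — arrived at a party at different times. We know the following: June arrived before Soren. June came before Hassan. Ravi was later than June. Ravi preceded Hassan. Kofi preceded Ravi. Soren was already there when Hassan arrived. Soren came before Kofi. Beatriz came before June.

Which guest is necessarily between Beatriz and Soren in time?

June

Tracing the constraints gives Beatriz → June → Soren, so June sits after Beatriz and before Soren.
No other guest is forced both after Beatriz and before Soren.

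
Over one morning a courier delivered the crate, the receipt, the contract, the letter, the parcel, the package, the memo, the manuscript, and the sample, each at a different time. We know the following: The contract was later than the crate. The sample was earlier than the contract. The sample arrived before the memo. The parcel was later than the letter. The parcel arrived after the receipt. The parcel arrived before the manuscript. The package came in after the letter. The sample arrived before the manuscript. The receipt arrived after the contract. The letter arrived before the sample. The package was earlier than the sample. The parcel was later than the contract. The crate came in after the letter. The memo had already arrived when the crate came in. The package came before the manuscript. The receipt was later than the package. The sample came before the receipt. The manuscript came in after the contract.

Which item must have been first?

the letter

The letter has a chain of constraints placing it before every other item, so the letter must be first.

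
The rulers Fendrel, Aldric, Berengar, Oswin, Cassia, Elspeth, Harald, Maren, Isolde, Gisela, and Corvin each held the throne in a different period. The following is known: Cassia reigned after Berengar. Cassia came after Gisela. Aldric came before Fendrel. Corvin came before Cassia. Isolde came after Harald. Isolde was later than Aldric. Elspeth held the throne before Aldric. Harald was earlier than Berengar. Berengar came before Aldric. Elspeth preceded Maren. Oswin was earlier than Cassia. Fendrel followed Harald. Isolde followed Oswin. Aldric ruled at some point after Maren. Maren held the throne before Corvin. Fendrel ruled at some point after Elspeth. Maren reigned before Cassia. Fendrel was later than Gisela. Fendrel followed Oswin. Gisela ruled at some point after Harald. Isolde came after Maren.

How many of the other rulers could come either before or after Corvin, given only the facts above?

7

Forced before Corvin: Elspeth and Maren; forced after Corvin: Cassia.
That leaves Aldric, Berengar, Fendrel, Gisela, Harald, Isolde, and Oswin with no forced order relative to Corvin — 7.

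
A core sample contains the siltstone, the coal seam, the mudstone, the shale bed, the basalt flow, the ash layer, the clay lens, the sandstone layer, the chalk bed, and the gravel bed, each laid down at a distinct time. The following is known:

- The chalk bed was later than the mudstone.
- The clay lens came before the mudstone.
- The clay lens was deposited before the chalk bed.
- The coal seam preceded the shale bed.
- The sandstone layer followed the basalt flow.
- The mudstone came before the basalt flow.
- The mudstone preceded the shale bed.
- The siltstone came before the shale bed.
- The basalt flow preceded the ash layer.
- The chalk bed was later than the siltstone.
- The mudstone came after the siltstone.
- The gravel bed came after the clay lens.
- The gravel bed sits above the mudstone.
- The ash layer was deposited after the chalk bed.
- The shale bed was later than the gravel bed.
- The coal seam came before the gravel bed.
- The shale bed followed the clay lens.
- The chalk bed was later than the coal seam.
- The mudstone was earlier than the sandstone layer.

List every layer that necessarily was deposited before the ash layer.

the basalt flow, the chalk bed, the clay lens, the coal seam, the mudstone, the siltstone

Directly stated before the ash layer: the basalt flow and the chalk bed.
The clay lens reaches the ash layer via the clay lens → the chalk bed → the ash layer.
The coal seam reaches the ash layer via the coal seam → the chalk bed → the ash layer.
The mudstone reaches the ash layer via the mudstone → the chalk bed → the ash layer.
Likewise the siltstone reaches the ash layer by chaining the stated constraints.
No chain forces the shale bed (or any of the others) ahead of the ash layer.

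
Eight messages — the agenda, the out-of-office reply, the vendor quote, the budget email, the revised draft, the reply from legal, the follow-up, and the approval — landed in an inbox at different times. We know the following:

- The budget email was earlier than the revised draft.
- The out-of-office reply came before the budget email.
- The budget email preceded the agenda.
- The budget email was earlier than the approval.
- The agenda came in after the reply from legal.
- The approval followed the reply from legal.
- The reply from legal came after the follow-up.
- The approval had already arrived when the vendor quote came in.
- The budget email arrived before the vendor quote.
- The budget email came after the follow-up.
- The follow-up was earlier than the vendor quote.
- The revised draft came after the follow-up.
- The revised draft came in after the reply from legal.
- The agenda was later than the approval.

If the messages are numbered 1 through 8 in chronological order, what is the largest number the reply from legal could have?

4

The reply from legal must come before the agenda, the approval, the revised draft, and the vendor quote — 4 messages forced after it.
Everything else can be placed before the reply from legal in some valid order, so the reply from legal can sit as late as position 8 − 4 = 4.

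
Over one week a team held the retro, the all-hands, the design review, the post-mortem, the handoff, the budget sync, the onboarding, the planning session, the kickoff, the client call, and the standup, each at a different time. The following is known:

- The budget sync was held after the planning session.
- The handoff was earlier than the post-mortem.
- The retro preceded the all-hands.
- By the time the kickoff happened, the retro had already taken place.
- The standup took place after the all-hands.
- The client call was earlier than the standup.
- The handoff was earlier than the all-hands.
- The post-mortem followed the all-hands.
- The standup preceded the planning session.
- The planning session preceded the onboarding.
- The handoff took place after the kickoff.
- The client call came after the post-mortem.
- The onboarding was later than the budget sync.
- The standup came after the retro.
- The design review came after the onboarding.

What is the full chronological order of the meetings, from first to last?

The constraints fix every adjacent pair, so only one ordering works:
the retro → the kickoff → the handoff → the all-hands → the post-mortem → the client call → the standup → the planning session → the budget sync → the onboarding → the design review.

the retro, the kickoff, the handoff, the all-hands, the post-mortem, the client call, the standup, the planning session, the budget sync, the onboarding, the design review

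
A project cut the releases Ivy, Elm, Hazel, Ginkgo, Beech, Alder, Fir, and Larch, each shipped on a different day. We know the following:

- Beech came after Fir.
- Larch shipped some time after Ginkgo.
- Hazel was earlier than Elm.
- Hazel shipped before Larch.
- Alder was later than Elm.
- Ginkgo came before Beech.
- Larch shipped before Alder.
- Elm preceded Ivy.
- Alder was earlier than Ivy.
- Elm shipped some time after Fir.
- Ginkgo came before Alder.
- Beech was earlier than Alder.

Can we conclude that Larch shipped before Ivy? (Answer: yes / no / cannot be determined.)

Chain the constraints: Larch → Alder → Ivy. Each link is directly stated, so Larch comes before Ivy.

yes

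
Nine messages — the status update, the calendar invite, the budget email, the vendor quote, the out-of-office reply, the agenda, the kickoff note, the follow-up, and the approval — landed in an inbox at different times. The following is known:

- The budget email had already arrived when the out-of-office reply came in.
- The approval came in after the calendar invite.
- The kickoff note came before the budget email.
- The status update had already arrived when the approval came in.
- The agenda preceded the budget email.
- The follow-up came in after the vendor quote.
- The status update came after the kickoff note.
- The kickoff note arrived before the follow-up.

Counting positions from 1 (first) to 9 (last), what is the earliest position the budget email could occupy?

3

The agenda and the kickoff note must both come before the budget email — 2 forced predecessors.
Nothing else is forced ahead of the budget email, so its earliest slot is position 2 + 1 = 3.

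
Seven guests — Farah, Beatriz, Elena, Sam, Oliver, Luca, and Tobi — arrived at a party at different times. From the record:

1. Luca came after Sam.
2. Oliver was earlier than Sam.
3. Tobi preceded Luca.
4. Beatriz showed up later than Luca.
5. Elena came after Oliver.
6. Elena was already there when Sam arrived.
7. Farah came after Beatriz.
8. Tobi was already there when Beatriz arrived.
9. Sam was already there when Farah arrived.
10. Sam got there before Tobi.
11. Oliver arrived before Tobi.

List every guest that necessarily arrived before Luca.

Elena, Oliver, Sam, Tobi

Directly stated before Luca: Sam and Tobi.
Elena reaches Luca via Elena → Sam → Luca.
Oliver reaches Luca via Oliver → Sam → Luca.
No chain forces Beatriz (or any of the others) ahead of Luca.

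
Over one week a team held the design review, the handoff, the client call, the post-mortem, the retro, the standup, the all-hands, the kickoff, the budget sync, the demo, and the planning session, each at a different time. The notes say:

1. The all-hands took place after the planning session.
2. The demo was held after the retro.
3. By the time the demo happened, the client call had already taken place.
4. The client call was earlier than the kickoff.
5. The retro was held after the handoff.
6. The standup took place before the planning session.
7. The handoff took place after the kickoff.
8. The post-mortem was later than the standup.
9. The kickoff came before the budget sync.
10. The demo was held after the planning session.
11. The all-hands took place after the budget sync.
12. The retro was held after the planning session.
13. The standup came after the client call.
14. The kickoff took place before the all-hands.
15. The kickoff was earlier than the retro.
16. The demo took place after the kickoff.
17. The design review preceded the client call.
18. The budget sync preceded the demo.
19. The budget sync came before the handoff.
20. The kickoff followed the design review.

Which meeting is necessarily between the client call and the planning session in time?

the standup

Tracing the constraints gives the client call → the standup → the planning session, so the standup sits after the client call and before the planning session.
No other meeting is forced both after the client call and before the planning session.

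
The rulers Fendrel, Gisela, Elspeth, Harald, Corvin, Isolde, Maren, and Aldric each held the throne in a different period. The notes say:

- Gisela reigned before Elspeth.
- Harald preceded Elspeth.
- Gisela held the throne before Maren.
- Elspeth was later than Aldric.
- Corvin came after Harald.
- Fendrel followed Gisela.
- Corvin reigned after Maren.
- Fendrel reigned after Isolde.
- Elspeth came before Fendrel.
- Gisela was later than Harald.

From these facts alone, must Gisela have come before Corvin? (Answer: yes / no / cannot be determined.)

Chain the constraints: Gisela → Maren → Corvin. Each link is directly stated, so Gisela comes before Corvin.

yes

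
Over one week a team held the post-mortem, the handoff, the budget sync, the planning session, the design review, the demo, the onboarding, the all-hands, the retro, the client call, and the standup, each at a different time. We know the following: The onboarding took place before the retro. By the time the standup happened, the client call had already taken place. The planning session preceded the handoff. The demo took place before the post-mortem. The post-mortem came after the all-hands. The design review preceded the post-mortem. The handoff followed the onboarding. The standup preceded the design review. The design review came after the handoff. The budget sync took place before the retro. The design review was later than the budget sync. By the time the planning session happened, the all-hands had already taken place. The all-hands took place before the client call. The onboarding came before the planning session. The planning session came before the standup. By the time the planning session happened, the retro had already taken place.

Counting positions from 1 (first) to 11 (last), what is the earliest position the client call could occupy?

2

The all-hands must come before the client call — 1 forced predecessor.
Nothing else is forced ahead of the client call, so its earliest slot is position 1 + 1 = 2.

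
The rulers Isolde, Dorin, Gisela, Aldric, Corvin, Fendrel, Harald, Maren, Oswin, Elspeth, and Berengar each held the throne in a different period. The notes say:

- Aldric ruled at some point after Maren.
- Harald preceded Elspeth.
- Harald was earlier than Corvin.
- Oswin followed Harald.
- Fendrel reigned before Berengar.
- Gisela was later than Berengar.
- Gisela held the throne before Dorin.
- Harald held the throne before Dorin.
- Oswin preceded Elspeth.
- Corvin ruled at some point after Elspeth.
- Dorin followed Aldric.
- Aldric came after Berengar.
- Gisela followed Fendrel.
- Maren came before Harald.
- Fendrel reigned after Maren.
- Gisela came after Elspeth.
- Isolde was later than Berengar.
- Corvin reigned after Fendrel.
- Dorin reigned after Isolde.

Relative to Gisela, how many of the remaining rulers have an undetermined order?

3

Forced before Gisela: Berengar, Elspeth, Fendrel, Harald, Maren, and Oswin; forced after Gisela: Dorin.
That leaves Aldric, Corvin, and Isolde with no forced order relative to Gisela — 3.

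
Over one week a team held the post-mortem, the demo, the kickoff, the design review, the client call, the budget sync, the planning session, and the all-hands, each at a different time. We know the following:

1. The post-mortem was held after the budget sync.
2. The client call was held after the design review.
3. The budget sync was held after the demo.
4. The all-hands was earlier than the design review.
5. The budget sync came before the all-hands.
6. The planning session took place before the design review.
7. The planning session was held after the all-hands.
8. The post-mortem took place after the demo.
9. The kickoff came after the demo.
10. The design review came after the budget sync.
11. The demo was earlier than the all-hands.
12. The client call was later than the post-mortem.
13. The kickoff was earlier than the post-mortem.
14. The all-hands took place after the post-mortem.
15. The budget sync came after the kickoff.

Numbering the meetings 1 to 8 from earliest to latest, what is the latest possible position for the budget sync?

The budget sync must come before the all-hands, the client call, the design review, the planning session, and the post-mortem — 5 meetings forced after it.
Everything else can be placed before the budget sync in some valid order, so the budget sync can sit as late as position 8 − 5 = 3.

3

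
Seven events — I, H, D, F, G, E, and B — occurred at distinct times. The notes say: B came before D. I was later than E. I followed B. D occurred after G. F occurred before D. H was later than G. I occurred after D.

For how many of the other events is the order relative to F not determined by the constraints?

4

Forced after F: D and I.
That leaves B, E, G, and H with no forced order relative to F — 4.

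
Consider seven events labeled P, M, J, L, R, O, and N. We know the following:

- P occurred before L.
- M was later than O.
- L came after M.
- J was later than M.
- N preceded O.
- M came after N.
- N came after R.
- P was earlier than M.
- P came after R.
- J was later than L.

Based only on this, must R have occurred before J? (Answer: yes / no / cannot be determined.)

yes

Chain the constraints: R → N → M → J. Each link is directly stated, so R comes before J.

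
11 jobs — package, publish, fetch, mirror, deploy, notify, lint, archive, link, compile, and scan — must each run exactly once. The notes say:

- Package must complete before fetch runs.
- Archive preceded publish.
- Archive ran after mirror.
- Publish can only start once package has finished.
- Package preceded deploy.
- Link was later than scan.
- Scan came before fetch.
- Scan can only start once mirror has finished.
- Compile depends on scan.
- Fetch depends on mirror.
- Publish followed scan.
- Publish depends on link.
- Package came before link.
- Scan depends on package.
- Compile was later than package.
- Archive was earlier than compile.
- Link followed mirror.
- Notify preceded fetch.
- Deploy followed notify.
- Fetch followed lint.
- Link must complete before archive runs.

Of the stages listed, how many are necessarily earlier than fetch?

5

Directly stated before fetch: lint, mirror, notify, package, and scan.
No chain forces deploy (or any of the others) ahead of fetch.
That's lint, mirror, notify, package, and scan — 5 in all.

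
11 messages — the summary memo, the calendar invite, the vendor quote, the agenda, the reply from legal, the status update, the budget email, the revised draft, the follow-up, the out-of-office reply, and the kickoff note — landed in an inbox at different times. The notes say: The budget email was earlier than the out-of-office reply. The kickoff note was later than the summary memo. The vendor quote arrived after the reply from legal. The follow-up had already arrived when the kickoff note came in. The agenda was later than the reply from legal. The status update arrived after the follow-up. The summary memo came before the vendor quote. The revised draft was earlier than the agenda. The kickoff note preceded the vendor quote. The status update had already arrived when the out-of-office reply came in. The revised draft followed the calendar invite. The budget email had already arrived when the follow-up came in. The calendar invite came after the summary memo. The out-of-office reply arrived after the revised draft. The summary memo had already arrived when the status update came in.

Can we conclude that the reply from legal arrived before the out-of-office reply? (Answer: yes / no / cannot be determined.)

No chain of stated constraints runs from the reply from legal to the out-of-office reply, and none runs from the out-of-office reply to the reply from legal either.
So the relative order of the reply from legal and the out-of-office reply is not fixed by the given facts.

cannot be determined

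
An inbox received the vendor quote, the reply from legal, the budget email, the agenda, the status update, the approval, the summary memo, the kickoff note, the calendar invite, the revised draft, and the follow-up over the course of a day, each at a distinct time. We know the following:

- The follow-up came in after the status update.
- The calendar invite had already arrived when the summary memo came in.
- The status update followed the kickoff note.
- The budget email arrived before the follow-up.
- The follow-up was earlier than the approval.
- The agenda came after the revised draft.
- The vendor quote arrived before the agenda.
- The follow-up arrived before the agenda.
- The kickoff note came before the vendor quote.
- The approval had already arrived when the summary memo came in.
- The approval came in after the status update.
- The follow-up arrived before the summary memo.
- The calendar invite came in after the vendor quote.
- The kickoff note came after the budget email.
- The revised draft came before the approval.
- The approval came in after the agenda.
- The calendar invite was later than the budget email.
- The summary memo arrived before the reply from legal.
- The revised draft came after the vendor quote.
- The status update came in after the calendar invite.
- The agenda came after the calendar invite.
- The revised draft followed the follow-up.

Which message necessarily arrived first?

the budget email

The budget email has a chain of constraints placing it before every other message, so the budget email must be first.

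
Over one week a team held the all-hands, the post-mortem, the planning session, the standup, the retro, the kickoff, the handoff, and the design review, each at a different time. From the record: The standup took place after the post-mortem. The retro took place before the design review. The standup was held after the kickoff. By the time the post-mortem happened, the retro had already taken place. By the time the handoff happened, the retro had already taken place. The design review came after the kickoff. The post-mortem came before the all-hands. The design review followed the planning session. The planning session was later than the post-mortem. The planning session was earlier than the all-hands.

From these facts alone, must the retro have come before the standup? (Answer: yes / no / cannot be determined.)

yes

Chain the constraints: the retro → the post-mortem → the standup. Each link is directly stated, so the retro comes before the standup.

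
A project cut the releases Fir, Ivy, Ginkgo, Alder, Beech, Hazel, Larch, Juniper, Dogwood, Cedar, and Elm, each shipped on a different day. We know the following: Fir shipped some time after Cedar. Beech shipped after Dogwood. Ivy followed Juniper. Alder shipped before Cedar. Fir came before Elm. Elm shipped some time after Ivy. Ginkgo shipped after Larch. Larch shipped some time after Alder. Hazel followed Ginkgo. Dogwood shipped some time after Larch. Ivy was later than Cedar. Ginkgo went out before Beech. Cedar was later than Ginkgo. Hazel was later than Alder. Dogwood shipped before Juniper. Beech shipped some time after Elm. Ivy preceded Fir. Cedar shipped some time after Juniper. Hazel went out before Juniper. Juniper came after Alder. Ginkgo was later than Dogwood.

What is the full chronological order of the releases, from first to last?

The constraints fix every adjacent pair, so only one ordering works:
Alder → Larch → Dogwood → Ginkgo → Hazel → Juniper → Cedar → Ivy → Fir → Elm → Beech.

Alder, Larch, Dogwood, Ginkgo, Hazel, Juniper, Cedar, Ivy, Fir, Elm, Beech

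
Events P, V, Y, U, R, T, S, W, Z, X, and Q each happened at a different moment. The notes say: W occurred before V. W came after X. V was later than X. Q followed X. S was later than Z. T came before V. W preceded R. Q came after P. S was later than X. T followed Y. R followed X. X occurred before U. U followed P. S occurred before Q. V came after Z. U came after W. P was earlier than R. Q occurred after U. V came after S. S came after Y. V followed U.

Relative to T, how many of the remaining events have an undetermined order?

8

Forced before T: Y; forced after T: V.
That leaves P, Q, R, S, U, W, X, and Z with no forced order relative to T — 8.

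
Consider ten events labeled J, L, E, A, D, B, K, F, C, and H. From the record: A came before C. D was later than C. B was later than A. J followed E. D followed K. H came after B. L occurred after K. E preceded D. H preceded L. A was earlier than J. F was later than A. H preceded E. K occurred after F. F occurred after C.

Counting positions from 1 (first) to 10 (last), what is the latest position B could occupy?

5

B must come before D, E, H, J, and L — 5 events forced after it.
Everything else can be placed before B in some valid order, so B can sit as late as position 10 − 5 = 5.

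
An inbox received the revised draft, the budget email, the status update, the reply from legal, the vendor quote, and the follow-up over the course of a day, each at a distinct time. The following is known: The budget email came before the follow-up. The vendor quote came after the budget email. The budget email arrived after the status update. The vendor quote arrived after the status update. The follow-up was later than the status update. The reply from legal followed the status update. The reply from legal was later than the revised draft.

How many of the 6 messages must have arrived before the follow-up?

Directly stated before the follow-up: the budget email and the status update.
That's the budget email and the status update — 2 in all.

2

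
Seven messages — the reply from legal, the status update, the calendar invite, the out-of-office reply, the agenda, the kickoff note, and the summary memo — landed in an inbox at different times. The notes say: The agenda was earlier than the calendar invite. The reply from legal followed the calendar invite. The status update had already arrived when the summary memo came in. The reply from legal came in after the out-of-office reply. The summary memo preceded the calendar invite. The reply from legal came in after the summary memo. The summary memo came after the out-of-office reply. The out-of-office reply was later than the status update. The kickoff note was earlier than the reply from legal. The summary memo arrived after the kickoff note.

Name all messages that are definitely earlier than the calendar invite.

Directly stated before the calendar invite: the agenda and the summary memo.
The kickoff note reaches the calendar invite via the kickoff note → the summary memo → the calendar invite.
The out-of-office reply reaches the calendar invite via the out-of-office reply → the summary memo → the calendar invite.
The status update reaches the calendar invite via the status update → the summary memo → the calendar invite.

the agenda, the kickoff note, the out-of-office reply, the status update, the summary memo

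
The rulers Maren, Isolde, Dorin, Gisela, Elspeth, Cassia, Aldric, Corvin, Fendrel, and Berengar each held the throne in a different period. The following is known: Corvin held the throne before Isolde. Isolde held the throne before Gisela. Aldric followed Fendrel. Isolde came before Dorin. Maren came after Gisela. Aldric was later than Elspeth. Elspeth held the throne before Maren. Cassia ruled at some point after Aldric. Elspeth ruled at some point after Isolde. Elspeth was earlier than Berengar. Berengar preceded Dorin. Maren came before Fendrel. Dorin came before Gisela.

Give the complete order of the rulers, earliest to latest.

Corvin, Isolde, Elspeth, Berengar, Dorin, Gisela, Maren, Fendrel, Aldric, Cassia

The constraints fix every adjacent pair, so only one ordering works:
Corvin → Isolde → Elspeth → Berengar → Dorin → Gisela → Maren → Fendrel → Aldric → Cassia.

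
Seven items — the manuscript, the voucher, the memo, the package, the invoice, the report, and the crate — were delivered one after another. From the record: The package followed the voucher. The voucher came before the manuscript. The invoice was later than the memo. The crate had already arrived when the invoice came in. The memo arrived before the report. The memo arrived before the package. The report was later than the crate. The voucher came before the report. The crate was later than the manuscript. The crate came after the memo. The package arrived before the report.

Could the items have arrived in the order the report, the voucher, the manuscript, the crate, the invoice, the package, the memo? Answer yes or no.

no

The constraints require the voucher before the report, but in the proposed sequence the report appears ahead of the voucher. That one violation is enough.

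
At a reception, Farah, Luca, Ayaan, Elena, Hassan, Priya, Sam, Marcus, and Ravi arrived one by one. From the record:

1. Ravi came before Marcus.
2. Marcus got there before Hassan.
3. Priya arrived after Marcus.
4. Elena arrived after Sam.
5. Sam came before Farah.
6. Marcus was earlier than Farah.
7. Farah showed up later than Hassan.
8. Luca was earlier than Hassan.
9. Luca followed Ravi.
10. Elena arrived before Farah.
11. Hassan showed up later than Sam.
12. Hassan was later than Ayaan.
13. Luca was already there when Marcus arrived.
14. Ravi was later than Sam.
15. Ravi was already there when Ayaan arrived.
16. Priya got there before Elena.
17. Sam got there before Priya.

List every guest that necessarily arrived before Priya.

Directly stated before Priya: Marcus and Sam.
Luca reaches Priya via Luca → Marcus → Priya.
Ravi reaches Priya via Ravi → Marcus → Priya.
No chain forces Ayaan (or any of the others) ahead of Priya.

Luca, Marcus, Ravi, Sam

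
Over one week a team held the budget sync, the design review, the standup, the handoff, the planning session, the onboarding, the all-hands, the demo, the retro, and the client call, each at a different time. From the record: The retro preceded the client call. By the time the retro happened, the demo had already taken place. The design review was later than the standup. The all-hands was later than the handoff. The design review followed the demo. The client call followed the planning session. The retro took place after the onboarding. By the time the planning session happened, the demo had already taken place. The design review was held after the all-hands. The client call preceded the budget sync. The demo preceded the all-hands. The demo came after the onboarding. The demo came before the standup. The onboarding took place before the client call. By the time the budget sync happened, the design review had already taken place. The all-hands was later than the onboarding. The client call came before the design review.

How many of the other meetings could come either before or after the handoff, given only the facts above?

6

Forced after the handoff: the all-hands, the budget sync, and the design review.
That leaves the client call, the demo, the onboarding, the planning session, the retro, and the standup with no forced order relative to the handoff — 6.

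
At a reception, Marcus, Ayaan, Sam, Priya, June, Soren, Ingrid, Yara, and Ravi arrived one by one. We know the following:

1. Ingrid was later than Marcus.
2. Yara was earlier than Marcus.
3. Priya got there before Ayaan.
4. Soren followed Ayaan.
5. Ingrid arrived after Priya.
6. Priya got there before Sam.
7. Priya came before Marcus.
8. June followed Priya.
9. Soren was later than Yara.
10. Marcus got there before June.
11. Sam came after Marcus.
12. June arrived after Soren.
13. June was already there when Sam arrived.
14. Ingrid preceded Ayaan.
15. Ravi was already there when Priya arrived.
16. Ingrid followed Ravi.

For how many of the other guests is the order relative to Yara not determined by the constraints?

Forced after Yara: Ayaan, Ingrid, June, Marcus, Sam, and Soren.
That leaves Priya and Ravi with no forced order relative to Yara — 2.

2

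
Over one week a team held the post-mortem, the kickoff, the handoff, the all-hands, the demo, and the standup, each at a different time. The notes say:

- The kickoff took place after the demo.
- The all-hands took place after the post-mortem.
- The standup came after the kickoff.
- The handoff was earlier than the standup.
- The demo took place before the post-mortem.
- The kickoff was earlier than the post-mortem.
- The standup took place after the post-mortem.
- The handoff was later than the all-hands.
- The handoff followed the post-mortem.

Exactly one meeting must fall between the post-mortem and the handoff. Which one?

the all-hands

Tracing the constraints gives the post-mortem → the all-hands → the handoff, so the all-hands sits after the post-mortem and before the handoff.
No other meeting is forced both after the post-mortem and before the handoff.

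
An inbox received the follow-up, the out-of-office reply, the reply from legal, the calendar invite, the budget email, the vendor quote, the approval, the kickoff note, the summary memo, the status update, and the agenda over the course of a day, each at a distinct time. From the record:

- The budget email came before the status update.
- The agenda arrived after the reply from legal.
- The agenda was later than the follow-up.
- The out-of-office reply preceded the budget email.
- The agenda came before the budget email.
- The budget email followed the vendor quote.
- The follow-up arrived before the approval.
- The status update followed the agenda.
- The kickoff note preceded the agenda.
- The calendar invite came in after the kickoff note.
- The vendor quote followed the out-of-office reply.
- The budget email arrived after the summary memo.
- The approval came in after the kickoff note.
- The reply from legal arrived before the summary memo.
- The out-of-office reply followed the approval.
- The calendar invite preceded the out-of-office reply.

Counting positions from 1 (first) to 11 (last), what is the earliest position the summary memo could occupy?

The reply from legal must come before the summary memo — 1 forced predecessor.
Nothing else is forced ahead of the summary memo, so its earliest slot is position 1 + 1 = 2.

2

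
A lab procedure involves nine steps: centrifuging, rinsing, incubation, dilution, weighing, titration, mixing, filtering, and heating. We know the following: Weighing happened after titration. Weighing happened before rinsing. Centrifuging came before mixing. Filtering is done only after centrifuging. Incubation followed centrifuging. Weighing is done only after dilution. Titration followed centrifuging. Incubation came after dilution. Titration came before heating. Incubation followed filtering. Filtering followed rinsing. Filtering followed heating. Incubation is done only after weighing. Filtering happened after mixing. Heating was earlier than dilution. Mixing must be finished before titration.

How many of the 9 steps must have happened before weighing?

Directly stated before weighing: dilution and titration.
Centrifuging reaches weighing via centrifuging → titration → weighing.
Heating reaches weighing via heating → dilution → weighing.
Mixing reaches weighing via mixing → titration → weighing.
No chain forces incubation (or any of the others) ahead of weighing.
That's centrifuging, dilution, heating, mixing, and titration — 5 in all.

5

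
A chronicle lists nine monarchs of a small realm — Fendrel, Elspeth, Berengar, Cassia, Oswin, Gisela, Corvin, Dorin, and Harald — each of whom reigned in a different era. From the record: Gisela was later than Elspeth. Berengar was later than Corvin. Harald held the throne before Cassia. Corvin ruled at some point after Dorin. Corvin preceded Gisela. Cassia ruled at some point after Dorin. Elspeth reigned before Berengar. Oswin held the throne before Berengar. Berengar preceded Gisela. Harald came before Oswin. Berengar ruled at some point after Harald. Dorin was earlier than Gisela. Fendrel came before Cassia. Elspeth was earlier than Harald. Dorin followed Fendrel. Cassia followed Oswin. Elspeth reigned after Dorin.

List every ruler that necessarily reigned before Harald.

Dorin, Elspeth, Fendrel

Directly stated before Harald: Elspeth.
Dorin reaches Harald via Dorin → Elspeth → Harald.
Fendrel reaches Harald via Fendrel → Dorin → Elspeth → Harald.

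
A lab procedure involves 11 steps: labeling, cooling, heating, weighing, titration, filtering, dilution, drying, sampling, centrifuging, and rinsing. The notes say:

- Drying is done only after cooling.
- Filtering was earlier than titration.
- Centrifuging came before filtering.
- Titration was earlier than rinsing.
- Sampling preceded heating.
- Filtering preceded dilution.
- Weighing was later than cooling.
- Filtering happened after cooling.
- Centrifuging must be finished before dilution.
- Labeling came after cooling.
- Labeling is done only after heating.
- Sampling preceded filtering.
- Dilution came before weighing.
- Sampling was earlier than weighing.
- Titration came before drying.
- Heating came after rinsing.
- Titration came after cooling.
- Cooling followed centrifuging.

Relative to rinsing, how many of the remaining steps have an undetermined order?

3

Forced before rinsing: centrifuging, cooling, filtering, sampling, and titration; forced after rinsing: heating and labeling.
That leaves dilution, drying, and weighing with no forced order relative to rinsing — 3.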